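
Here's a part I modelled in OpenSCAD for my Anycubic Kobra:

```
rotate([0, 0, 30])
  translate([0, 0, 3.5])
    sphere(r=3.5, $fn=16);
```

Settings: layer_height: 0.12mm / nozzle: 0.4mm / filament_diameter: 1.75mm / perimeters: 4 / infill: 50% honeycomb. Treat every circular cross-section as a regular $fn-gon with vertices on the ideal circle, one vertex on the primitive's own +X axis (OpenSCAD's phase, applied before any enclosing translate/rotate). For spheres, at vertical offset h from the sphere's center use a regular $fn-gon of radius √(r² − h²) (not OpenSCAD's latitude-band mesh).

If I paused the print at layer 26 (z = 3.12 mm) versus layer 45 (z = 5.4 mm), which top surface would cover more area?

Layer 26 (z = 3.12): the r=3.5 sphere slices to a regular 16-gon of circumradius 3.479 (√(r²−h²) with h=0.38 from center) (area = (16/2)·3.479²·sin(360°/16) = 37.06 mm²); (rotated 30° about Z; rotation is an isometry so areas/perimeters/island counts are preserved). So its area = 37.06 mm². Layer 45 (z = 5.4): the r=3.5 sphere slices to a regular 16-gon of circumradius 2.939 (√(r²−h²) with h=1.9 from center) (area = (16/2)·2.939²·sin(360°/16) = 26.45 mm²); (rotated 30° about Z; rotation is an isometry so areas/perimeters/island counts are preserved). So its area = 26.45 mm². Layer 26 is larger (37.06 vs 26.45 mm²).

layer 26 (z = 3.12 mm)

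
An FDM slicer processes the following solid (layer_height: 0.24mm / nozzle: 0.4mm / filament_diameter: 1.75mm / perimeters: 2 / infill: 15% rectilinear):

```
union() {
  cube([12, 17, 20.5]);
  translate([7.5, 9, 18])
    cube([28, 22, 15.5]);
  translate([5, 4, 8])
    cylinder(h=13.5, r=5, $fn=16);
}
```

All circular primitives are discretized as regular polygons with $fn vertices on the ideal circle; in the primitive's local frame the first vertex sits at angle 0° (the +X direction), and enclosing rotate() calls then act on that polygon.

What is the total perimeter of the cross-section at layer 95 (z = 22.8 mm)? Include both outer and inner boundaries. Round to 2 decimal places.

At z = 22.8 mm: the cube does not reach this height (z outside [0, 20.5]); the cube at (7.5, 9) (footprint 28×22) is included at this height (perimeter 100.00 mm); the cylinder at (5, 4) is not intersected at this z (z outside [8, 21.5]); Taking the union: only the 28×22 cube at (7.5, 9) is present, so the union is just that shape — boundary = 100.00 mm. Overall, the cross-section is a single solid region. Total boundary length (outer) = 100.00 mm.

100.00 mm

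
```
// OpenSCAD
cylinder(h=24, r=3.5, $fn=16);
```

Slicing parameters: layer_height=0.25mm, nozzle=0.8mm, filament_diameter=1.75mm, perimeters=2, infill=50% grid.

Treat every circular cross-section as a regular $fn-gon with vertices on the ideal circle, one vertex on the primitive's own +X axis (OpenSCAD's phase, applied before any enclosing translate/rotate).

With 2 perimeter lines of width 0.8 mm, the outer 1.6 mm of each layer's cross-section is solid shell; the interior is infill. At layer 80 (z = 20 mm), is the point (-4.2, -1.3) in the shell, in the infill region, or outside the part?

outside

At z = 20 mm: the r=3.5 cylinder contributes a regular 16-gon of circumradius 3.5. Overall, the cross-section is a single solid region. The nearest boundary edge runs (-3.50, 0.00)→(-3.23, -1.34); distance from the point to it = 0.94 mm. The point is not inside any of the regions above, so it lies outside the cross-section (0.94 mm from the nearest boundary).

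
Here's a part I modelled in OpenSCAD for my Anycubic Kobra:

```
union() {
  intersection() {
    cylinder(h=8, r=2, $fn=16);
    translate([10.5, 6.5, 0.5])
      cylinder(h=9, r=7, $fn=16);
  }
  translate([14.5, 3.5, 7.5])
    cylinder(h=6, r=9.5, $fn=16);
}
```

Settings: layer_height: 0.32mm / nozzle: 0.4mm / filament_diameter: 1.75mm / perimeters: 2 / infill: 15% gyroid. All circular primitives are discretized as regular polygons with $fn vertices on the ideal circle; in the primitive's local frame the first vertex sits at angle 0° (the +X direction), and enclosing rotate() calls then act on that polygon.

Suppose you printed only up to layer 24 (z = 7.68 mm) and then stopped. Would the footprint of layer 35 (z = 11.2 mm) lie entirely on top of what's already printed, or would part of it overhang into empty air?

entirely on top

Compare the two slices. At z = 7.68: the cylinder: section is a regular 16-gon, circumradius r=2 (area = (16/2)·2.000²·sin(360°/16) = 12.25 mm²); the r=7 cylinder at (10.5, 6.5) gives a regular 16-gon of circumradius 7 (constant along its height) (area = (16/2)·7.000²·sin(360°/16) = 150.01 mm²); After intersecting: the r=7 cylinder at (10.5, 6.5) does not overlap the r=2 cylinder (empty) — nothing remains; the r=9.5 cylinder at (14.5, 3.5) contributes a regular 16-gon of circumradius 9.5 (area = (16/2)·9.500²·sin(360°/16) = 276.30 mm²); Combining (union): only the r=9.5 cylinder at (14.5, 3.5) is present, so the union is just that shape — area = 276.30 mm². At z = 11.2: the cylinder is absent (z outside [0, 8]); the cylinder at (10.5, 6.5) does not reach this height (z outside [0.5, 9.5]); Taking the intersection: at least one operand is absent at this height, so nothing remains; the cylinder at (14.5, 3.5): section is a regular 16-gon, circumradius r=9.5 (area = (16/2)·9.500²·sin(360°/16) = 276.30 mm²); Combining (union): only the r=9.5 cylinder at (14.5, 3.5) is present, so the union is just that shape — area = 276.30 mm². Checking containment: the cross-section at z = 11.2 is a subset of the cross-section at z = 7.68.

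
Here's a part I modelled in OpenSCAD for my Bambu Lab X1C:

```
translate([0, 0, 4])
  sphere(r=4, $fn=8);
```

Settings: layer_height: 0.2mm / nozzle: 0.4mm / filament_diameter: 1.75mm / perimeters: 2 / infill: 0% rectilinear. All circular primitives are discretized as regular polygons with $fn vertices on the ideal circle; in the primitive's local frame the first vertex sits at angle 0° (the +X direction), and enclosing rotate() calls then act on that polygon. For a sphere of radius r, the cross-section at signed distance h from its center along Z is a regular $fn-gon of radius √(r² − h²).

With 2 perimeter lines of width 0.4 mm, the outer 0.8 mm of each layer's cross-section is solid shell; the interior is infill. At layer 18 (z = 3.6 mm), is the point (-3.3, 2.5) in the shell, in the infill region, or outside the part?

outside

At z = 3.6 mm: the sphere: section is a regular 8-gon, circumradius = √(r²−h²) = √(4²−0.4²) = 3.980. Overall, the cross-section is a single solid region. The nearest boundary edge runs (-2.81, 2.81)→(-3.98, 0.00); distance from the point to it = 0.33 mm. The point is not inside any of the regions above, so it lies outside the cross-section (0.33 mm from the nearest boundary).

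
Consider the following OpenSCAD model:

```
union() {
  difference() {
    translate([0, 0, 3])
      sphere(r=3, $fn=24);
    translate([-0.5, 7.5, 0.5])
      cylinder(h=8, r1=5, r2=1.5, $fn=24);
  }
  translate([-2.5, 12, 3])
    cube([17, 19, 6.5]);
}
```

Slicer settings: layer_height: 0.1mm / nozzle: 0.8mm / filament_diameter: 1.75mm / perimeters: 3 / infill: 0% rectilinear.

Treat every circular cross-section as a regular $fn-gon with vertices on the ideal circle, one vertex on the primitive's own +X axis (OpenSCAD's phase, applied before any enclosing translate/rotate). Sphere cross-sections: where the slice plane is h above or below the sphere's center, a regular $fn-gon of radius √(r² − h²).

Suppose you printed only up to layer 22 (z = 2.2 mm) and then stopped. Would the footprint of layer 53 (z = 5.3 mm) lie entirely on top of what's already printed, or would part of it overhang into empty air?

part overhangs

Compare the two slices. At z = 2.2: the sphere: section is a regular 24-gon, circumradius = √(r²−h²) = √(3²−0.8²) = 2.891 (area = (24/2)·2.891²·sin(360°/24) = 25.96 mm²); the cone at (-0.5, 7.5) contributes a regular 24-gon of circumradius 4.256 (interpolated between r1=5 and r2=1.5 at t=0.213) (area = (24/2)·4.256²·sin(360°/24) = 56.26 mm²); Subtracting the remaining from the first: starting from the r=3 sphere (25.96 mm²), the cone at (-0.5, 7.5) misses the remaining region (no effect) — area = 25.96 mm²; the cube at (-2.5, 12) is absent (z outside [3, 9.5]); Merging all regions: only the result so far is present, so the union is just that shape — area = 25.96 mm². At z = 5.3: the r=3 sphere contributes a regular 24-gon of circumradius √(3²−2.3²) = 1.926 (area = (24/2)·1.926²·sin(360°/24) = 11.52 mm²); the cone at (-0.5, 7.5): at t=0.600 of its height the radius interpolates to r₁+(r₂−r₁)t = 2.900, giving a regular 24-gon of that circumradius (area = (24/2)·2.900²·sin(360°/24) = 26.12 mm²); After the difference (first − rest): starting from the r=3 sphere (11.52 mm²), the cone at (-0.5, 7.5) misses the remaining region (no effect) — area = 11.52 mm²; the cube at (-2.5, 12) is present — its section is the full 17×19 rectangle (area 323.00 mm²); Merging all regions: the 2 present regions are separate (no shared area or edge), so areas and boundary lengths simply add and each stays a separate island — area = 334.52 mm². Checking containment: at z = 5.3 the cross-section extends beyond the z = 2.2 cross-section by about 323.00 mm².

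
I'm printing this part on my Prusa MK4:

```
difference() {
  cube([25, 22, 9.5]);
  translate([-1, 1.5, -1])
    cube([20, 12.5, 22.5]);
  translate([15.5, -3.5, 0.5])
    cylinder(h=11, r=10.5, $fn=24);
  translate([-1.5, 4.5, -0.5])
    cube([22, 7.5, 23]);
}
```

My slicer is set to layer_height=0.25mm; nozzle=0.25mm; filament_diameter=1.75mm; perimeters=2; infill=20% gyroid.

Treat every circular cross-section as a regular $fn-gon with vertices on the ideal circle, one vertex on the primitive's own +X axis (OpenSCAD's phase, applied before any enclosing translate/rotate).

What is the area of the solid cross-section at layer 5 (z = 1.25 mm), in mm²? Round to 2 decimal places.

257.98 mm²

At z = 1.25 mm: the cube is present — its section is the full 25×22 rectangle (area 550.00 mm²); the 20×12.5 cube at (-1, 1.5) contributes its full rectangle (area 250.00 mm²); the cylinder at (15.5, -3.5): section is a regular 24-gon, circumradius r=10.5 (area = (24/2)·10.500²·sin(360°/24) = 342.42 mm²); the cube at (-1.5, 4.5) is present — its section is the full 22×7.5 rectangle (area 165.00 mm²); Taking the first minus the rest: starting from the 25×22 cube (550.00 mm²), the 20×12.5 cube at (-1, 1.5) partially overlaps it — only the 237.50 mm² overlap (of its 250.00 mm²) is removed, clipping the outline; the r=10.5 cylinder at (15.5, -3.5) partially overlaps it — only the 45.53 mm² overlap (of its 342.42 mm²) is removed, clipping the outline; the 22×7.5 cube at (-1.5, 4.5) partially overlaps it — only the 8.99 mm² overlap (of its 165.00 mm²) is removed, clipping the outline — area = 257.98 mm². Overall, the cross-section has 2 separate islands. Net area = 257.98 mm².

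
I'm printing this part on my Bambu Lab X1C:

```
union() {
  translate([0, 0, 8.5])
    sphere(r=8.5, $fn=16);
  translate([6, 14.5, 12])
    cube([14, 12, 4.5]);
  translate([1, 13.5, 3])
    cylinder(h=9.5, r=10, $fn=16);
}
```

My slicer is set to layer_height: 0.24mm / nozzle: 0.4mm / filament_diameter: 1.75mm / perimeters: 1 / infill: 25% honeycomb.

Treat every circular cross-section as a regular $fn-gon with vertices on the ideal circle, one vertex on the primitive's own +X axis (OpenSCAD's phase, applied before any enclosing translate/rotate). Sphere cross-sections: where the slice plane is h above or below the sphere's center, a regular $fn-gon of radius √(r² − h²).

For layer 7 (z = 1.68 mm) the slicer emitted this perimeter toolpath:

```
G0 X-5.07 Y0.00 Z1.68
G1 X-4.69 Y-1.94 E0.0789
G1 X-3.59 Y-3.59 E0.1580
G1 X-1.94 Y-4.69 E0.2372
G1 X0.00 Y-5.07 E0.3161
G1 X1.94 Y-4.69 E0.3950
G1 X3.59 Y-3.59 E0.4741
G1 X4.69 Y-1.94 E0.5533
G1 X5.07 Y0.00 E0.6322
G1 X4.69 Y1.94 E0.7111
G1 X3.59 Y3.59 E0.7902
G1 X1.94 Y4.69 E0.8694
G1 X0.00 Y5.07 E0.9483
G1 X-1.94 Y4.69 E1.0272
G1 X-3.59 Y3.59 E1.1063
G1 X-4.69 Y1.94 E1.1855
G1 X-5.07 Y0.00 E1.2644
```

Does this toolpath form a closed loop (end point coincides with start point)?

yes

Start point (G0): (-5.07, 0.00). End point (last G1): the path returns to the start — closed.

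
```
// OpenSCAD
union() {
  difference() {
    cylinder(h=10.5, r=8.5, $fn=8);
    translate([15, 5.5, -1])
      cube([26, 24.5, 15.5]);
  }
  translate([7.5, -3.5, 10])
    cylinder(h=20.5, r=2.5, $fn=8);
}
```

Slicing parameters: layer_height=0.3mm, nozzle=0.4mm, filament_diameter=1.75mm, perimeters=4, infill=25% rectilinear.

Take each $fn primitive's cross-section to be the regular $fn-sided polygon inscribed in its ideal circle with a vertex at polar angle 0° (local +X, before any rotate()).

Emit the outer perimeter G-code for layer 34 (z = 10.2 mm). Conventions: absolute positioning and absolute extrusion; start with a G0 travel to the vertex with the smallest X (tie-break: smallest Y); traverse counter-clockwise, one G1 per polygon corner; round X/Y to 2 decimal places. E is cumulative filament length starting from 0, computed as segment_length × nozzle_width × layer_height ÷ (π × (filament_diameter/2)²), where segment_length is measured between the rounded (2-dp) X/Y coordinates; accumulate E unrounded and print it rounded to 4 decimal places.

G0 X-8.50 Y0.00 Z10.20
G1 X-6.01 Y-6.01 E0.3246
G1 X0.00 Y-8.50 E0.6491
G1 X6.01 Y-6.01 E0.9737
G1 X6.23 Y-5.47 E1.0028
G1 X7.50 Y-6.00 E1.0714
G1 X9.27 Y-5.27 E1.1669
G1 X10.00 Y-3.50 E1.2625
G1 X9.27 Y-1.73 E1.3580
G1 X8.00 Y-1.21 E1.4264
G1 X8.50 Y0.00 E1.4918
G1 X6.01 Y6.01 E1.8163
G1 X0.00 Y8.50 E2.1409
G1 X-6.01 Y6.01 E2.4654
G1 X-8.50 Y0.00 E2.7900

At z = 10.2 mm: the cylinder: section is a regular 8-gon, circumradius r=8.5; the cube at (15, 5.5) is present — its section is the full 26×24.5 rectangle; Subtracting the remaining from the first: starting from the r=8.5 cylinder, the 26×24.5 cube at (15, 5.5) misses the remaining region (no effect) — 1 connected region; the cylinder at (7.5, -3.5): section is a regular 8-gon, circumradius r=2.5; Combining (union): the regions partially overlap (shared area 6.92 mm²), so overlapping operands fuse into one piece — 1 connected region. The outline is a single polygon with 14 vertices. Extrusion per mm of travel: 0.4 × 0.3 / (π × 0.875²) = 0.049890. Accumulating E over each segment gives final E = 2.7900.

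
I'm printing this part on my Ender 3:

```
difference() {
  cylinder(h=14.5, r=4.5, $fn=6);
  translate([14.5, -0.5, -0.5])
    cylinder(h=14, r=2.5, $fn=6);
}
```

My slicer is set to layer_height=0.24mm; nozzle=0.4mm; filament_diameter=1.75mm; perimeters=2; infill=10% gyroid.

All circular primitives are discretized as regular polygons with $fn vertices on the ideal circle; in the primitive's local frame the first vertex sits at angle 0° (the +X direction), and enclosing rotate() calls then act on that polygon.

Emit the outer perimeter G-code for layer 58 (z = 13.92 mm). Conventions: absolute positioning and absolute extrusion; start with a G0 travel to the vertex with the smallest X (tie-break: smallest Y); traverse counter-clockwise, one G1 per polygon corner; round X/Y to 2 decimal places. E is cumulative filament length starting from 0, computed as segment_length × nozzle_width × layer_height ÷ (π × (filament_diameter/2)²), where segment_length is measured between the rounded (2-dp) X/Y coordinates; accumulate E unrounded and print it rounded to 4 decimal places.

G0 X-4.50 Y0.00 Z13.92
G1 X-2.25 Y-3.90 E0.1797
G1 X2.25 Y-3.90 E0.3593
G1 X4.50 Y0.00 E0.5390
G1 X2.25 Y3.90 E0.7187
G1 X-2.25 Y3.90 E0.8983
G1 X-4.50 Y0.00 E1.0780

At z = 13.92 mm: the r=4.5 cylinder gives a regular 6-gon of circumradius 4.5 (constant along its height); the cylinder at (14.5, -0.5) does not reach this height (z outside [-0.5, 13.5]); Subtracting the remaining from the first: none of the subtracted shapes is present at this height, so the r=4.5 cylinder is unchanged — 1 connected region. The outline is a single polygon with 6 vertices. Extrusion per mm of travel: 0.4 × 0.24 / (π × 0.875²) = 0.039912. Accumulating E over each segment gives final E = 1.0780.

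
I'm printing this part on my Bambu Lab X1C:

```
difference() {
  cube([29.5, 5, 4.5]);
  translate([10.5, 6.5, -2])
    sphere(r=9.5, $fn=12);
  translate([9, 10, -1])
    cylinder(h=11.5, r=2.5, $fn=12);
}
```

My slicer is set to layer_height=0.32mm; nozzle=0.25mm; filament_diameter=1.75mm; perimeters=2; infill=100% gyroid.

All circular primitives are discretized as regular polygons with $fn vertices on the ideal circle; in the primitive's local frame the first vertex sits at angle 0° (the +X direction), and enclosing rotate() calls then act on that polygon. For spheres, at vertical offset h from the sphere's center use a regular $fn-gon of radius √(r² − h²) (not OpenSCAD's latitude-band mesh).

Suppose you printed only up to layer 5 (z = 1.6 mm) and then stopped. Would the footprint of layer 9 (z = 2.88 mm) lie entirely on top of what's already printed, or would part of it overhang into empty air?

Compare the two slices. At z = 1.6: the 29.5×5 cube contributes its full rectangle (area 147.50 mm²); the r=9.5 sphere at (10.5, 6.5) contributes a regular 12-gon of circumradius √(9.5²−3.6²) = 8.791 (area = (12/2)·8.791²·sin(360°/12) = 231.87 mm²); the r=2.5 cylinder at (9, 10) gives a regular 12-gon of circumradius 2.5 (constant along its height) (area = (12/2)·2.500²·sin(360°/12) = 18.75 mm²); After the difference (first − rest): starting from the 29.5×5 cube (147.50 mm²), the r=9.5 sphere at (10.5, 6.5) partially overlaps it — only the 73.96 mm² overlap (of its 231.87 mm²) is removed, clipping the outline; the r=2.5 cylinder at (9, 10) misses the remaining region (no effect) — area = 73.54 mm². At z = 2.88: the cube is present — its section is the full 29.5×5 rectangle (area 147.50 mm²); the sphere at (10.5, 6.5): section is a regular 12-gon, circumradius = √(r²−h²) = √(9.5²−4.88²) = 8.151 (area = (12/2)·8.151²·sin(360°/12) = 199.31 mm²); the r=2.5 cylinder at (9, 10) contributes a regular 12-gon of circumradius 2.5 (area = (12/2)·2.500²·sin(360°/12) = 18.75 mm²); Subtracting the remaining from the first: starting from the 29.5×5 cube (147.50 mm²), the r=9.5 sphere at (10.5, 6.5) partially overlaps it — only the 66.49 mm² overlap (of its 199.31 mm²) is removed, clipping the outline; the r=2.5 cylinder at (9, 10) misses the remaining region (no effect) — area = 81.01 mm². Checking containment: at z = 2.88 the cross-section extends beyond the z = 1.6 cross-section by about 7.47 mm².

part overhangs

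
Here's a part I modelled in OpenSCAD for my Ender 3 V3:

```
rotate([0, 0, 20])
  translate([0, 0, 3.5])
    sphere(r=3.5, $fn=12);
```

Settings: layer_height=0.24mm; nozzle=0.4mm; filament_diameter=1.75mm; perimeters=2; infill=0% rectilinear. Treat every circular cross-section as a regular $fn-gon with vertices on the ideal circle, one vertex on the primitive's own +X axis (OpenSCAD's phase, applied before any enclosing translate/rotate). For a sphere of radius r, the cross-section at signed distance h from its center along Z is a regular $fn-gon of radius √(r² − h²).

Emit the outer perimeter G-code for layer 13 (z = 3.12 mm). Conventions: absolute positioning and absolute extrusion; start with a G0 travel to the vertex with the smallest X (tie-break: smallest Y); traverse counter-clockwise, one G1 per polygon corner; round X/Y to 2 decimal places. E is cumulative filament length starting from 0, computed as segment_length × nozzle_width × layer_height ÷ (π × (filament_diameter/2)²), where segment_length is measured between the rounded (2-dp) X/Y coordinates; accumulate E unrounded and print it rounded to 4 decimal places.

G0 X-3.43 Y0.60 Z3.12
G1 X-3.27 Y-1.19 E0.0717
G1 X-2.24 Y-2.67 E0.1437
G1 X-0.60 Y-3.43 E0.2158
G1 X1.19 Y-3.27 E0.2876
G1 X2.67 Y-2.24 E0.3595
G1 X3.43 Y-0.60 E0.4317
G1 X3.27 Y1.19 E0.5034
G1 X2.24 Y2.67 E0.5754
G1 X0.60 Y3.43 E0.6475
G1 X-1.19 Y3.27 E0.7192
G1 X-2.67 Y2.24 E0.7912
G1 X-3.43 Y0.60 E0.8633

At z = 3.12 mm: the r=3.5 sphere slices to a regular 12-gon of circumradius 3.479 (√(r²−h²) with h=0.38 from center); (rotated 20° about Z; rotation is an isometry so areas/perimeters/island counts are preserved). The outline is a single polygon with 12 vertices. Extrusion per mm of travel: 0.4 × 0.24 / (π × 0.875²) = 0.039912. Accumulating E over each segment gives final E = 0.8633.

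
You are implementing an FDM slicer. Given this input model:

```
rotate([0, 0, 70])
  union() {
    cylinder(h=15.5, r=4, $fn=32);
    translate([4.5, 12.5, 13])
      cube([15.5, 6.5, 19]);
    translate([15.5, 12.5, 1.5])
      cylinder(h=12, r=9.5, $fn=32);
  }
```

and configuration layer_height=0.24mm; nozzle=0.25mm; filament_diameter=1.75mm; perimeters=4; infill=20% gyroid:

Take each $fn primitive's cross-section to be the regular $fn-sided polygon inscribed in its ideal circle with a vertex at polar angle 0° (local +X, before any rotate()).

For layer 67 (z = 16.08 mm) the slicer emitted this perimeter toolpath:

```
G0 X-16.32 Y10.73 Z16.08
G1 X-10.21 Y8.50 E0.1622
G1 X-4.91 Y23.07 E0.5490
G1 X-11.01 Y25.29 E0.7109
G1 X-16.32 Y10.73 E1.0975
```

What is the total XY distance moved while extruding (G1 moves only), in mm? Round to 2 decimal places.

44.00 mm

Sum the Euclidean lengths of each G1 segment: total = 44.00 mm.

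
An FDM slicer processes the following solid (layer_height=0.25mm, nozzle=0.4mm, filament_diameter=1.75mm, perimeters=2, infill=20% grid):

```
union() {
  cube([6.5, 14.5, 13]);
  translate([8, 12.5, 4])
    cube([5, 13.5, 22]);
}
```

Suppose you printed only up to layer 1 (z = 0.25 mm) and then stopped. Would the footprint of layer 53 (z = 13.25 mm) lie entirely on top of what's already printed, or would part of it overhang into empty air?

part overhangs

Compare the two slices. At z = 0.25: the cube (footprint 6.5×14.5) is included at this height (area 94.25 mm²); the cube at (8, 12.5) is not intersected at this z (z outside [4, 26]); Merging all regions: only the 6.5×14.5 cube is present, so the union is just that shape — area = 94.25 mm². At z = 13.25: the cube is not intersected at this z (z outside [0, 13]); the cube at (8, 12.5) is present — its section is the full 5×13.5 rectangle (area 67.50 mm²); Taking the union: only the 5×13.5 cube at (8, 12.5) is present, so the union is just that shape — area = 67.50 mm². Checking containment: at z = 13.25 the cross-section extends beyond the z = 0.25 cross-section by about 67.50 mm².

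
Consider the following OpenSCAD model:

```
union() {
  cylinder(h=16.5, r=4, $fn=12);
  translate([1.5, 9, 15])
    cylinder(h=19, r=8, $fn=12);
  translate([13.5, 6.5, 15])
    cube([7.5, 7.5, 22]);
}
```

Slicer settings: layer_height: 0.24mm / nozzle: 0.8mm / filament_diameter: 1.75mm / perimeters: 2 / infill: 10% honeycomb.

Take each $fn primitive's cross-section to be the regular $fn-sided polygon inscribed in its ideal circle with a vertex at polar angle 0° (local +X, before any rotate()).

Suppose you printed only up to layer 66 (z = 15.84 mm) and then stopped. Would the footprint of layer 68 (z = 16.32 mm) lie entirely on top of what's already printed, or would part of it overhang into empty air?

Compare the two slices. At z = 15.84: the r=4 cylinder contributes a regular 12-gon of circumradius 4 (area = (12/2)·4.000²·sin(360°/12) = 48.00 mm²); the r=8 cylinder at (1.5, 9) gives a regular 12-gon of circumradius 8 (constant along its height) (area = (12/2)·8.000²·sin(360°/12) = 192.00 mm²); the 7.5×7.5 cube at (13.5, 6.5) contributes its full rectangle (area 56.25 mm²); Combining (union): the regions partially overlap — summed areas 296.25 mm² minus the doubly-counted overlap 12.14 mm² gives 284.11 mm² — area = 284.11 mm². At z = 16.32: the r=4 cylinder gives a regular 12-gon of circumradius 4 (constant along its height) (area = (12/2)·4.000²·sin(360°/12) = 48.00 mm²); the cylinder at (1.5, 9): section is a regular 12-gon, circumradius r=8 (area = (12/2)·8.000²·sin(360°/12) = 192.00 mm²); the cube at (13.5, 6.5) (footprint 7.5×7.5) is included at this height (area 56.25 mm²); Merging all regions: the regions partially overlap — summed areas 296.25 mm² minus the doubly-counted overlap 12.14 mm² gives 284.11 mm² — area = 284.11 mm². Checking containment: the cross-section at z = 16.32 is a subset of the cross-section at z = 15.84.

entirely on top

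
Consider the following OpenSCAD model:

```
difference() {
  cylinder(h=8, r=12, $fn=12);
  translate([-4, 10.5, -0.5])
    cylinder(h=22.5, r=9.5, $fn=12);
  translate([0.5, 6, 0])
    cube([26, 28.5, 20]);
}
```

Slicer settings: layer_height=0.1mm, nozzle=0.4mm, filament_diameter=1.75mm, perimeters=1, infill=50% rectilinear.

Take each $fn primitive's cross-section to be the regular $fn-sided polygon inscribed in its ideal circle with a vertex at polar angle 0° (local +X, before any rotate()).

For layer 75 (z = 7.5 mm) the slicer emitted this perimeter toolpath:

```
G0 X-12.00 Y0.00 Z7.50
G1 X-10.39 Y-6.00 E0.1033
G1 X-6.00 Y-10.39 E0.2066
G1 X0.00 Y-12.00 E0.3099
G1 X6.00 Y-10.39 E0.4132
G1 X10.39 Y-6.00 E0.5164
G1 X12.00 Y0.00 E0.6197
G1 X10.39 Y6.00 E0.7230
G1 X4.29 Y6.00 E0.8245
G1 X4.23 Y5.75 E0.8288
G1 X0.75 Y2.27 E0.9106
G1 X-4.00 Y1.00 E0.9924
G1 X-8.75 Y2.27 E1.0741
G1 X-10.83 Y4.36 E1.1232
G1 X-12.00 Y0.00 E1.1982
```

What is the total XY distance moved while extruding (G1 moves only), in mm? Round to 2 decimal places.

Sum the Euclidean lengths of each G1 segment: total = 72.05 mm.

72.05 mm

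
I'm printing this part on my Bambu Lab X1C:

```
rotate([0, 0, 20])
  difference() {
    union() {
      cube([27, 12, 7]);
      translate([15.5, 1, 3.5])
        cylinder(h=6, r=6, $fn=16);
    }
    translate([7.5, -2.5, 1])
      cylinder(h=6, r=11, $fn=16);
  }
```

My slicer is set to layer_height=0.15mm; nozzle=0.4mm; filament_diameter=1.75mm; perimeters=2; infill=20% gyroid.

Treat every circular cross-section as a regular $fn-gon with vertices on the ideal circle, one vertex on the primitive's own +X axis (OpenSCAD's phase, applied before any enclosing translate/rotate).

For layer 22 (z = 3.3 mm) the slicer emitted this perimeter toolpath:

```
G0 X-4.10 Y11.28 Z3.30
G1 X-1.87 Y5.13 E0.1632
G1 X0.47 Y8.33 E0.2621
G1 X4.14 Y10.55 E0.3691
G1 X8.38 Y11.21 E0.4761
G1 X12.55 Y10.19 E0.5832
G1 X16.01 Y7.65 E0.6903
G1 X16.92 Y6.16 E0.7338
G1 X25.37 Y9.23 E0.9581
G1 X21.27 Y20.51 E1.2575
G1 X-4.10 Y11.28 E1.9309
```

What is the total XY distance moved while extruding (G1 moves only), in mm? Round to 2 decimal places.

Sum the Euclidean lengths of each G1 segment: total = 77.41 mm.

77.41 mm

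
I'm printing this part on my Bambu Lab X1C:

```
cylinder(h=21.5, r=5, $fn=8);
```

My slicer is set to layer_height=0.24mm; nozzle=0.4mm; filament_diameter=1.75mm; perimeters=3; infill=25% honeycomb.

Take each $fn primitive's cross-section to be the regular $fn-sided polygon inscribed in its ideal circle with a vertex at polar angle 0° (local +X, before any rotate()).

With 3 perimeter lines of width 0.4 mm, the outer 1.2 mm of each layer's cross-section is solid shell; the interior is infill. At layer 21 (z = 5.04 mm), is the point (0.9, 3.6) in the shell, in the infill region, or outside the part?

At z = 5.04 mm: the cylinder: section is a regular 8-gon, circumradius r=5. Overall, the cross-section is a single solid region. The nearest boundary edge runs (3.54, 3.54)→(0.00, 5.00); distance from the point to it = 0.95 mm. The point is inside the cross-section, 0.95 mm from the nearest boundary — within the 1.2 mm shell band (3 × 0.4).

shell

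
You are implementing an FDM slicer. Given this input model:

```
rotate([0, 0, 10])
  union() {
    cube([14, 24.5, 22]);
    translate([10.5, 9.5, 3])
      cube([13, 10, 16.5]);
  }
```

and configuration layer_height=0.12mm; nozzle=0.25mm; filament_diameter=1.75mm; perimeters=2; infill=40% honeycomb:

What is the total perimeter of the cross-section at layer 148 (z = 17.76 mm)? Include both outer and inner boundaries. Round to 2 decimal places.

96.00 mm

At z = 17.76 mm: the cube is present — its section is the full 14×24.5 rectangle (perimeter 77.00 mm); the cube at (10.5, 9.5) (footprint 13×10) is included at this height (perimeter 46.00 mm); Combining (union): the regions partially overlap (shared area 35.00 mm²), so the edge portions inside another operand are dropped and the merged outline is re-measured after clipping — boundary = 96.00 mm; (whole slice rotated 10° about Z — lengths, areas and connectivity unchanged). Overall, the cross-section is a single solid region. Total boundary length (outer) = 96.00 mm.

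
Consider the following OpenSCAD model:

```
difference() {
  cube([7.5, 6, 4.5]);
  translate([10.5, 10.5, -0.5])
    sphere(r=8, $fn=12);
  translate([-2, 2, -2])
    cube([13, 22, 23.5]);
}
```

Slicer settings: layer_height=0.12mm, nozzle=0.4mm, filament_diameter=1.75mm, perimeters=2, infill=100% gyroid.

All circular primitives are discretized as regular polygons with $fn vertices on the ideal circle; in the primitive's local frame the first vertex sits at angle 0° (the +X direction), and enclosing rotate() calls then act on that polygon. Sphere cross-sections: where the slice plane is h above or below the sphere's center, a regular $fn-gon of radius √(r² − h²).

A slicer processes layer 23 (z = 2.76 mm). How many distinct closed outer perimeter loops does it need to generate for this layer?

1

At z = 2.76 mm: the 7.5×6 cube contributes its full rectangle; the sphere at (10.5, 10.5): section is a regular 12-gon, circumradius = √(r²−h²) = √(8²−3.26²) = 7.306; the cube at (-2, 2) is present — its section is the full 13×22 rectangle; Subtracting the remaining from the first: starting from the 7.5×6 cube, the r=8 sphere at (10.5, 10.5) partially overlaps it — only the 2.92 mm² overlap (of its 160.12 mm²) is removed, clipping the outline; the 13×22 cube at (-2, 2) partially overlaps it — only the 27.08 mm² overlap (of its 286.00 mm²) is removed, clipping the outline — 1 connected region. The result has 1 disconnected region.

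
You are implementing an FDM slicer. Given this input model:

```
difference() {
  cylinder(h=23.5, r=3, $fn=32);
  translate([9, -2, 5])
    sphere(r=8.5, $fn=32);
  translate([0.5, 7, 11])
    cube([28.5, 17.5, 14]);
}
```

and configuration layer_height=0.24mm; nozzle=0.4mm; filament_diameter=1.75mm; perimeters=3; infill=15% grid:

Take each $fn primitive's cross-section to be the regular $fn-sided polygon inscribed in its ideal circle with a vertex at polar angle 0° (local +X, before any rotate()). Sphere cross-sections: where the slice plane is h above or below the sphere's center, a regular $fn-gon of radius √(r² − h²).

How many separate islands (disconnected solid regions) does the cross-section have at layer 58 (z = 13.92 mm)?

At z = 13.92 mm: the r=3 cylinder gives a regular 32-gon of circumradius 3 (constant along its height); the sphere at (9, -2) is not intersected at this z (|z−center|=8.920 > r=8.5); the cube at (0.5, 7) is present — its section is the full 28.5×17.5 rectangle; After the difference (first − rest): starting from the r=3 cylinder, the 28.5×17.5 cube at (0.5, 7) misses the remaining region (no effect) — 1 connected region. Overall, the cross-section is a single solid region. Island count = 1.

1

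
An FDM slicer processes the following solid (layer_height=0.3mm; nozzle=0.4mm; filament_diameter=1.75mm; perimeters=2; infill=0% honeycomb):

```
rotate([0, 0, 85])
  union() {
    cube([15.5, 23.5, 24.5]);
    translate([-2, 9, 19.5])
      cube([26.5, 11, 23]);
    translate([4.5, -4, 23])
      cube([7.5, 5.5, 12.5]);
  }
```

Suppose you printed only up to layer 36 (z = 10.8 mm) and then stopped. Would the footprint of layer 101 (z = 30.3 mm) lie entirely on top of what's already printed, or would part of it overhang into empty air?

part overhangs

Compare the two slices. At z = 10.8: the 15.5×23.5 cube contributes its full rectangle (area 364.25 mm²); the cube at (-2, 9) does not reach this height (z outside [19.5, 42.5]); the cube at (4.5, -4) is absent (z outside [23, 35.5]); Merging all regions: only the 15.5×23.5 cube is present, so the union is just that shape — area = 364.25 mm²; (whole slice rotated 85° about Z — lengths, areas and connectivity unchanged). At z = 30.3: the cube is not intersected at this z (z outside [0, 24.5]); the 26.5×11 cube at (-2, 9) contributes its full rectangle (area 291.50 mm²); the 7.5×5.5 cube at (4.5, -4) contributes its full rectangle (area 41.25 mm²); Combining (union): the 2 present regions are separate (no shared area or edge), so areas and boundary lengths simply add and each stays a separate island — area = 332.75 mm²; (whole slice rotated 85° about Z — lengths, areas and connectivity unchanged). Checking containment: at z = 30.3 the cross-section extends beyond the z = 10.8 cross-section by about 151.00 mm².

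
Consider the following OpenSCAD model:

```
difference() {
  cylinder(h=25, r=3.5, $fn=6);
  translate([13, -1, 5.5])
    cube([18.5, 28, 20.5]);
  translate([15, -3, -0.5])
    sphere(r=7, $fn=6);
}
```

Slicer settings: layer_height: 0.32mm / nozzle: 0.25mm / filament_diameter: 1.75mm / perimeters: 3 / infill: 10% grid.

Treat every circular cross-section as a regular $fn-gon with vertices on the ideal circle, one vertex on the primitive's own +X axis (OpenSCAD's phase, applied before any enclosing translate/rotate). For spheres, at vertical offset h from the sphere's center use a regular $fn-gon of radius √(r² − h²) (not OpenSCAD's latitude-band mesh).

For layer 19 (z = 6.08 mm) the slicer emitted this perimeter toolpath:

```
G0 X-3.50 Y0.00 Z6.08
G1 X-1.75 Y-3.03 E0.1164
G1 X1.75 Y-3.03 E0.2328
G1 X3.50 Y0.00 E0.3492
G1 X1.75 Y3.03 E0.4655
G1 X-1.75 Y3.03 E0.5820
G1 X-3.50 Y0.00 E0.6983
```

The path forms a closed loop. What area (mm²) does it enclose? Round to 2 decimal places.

Apply the shoelace formula to the sequence of (X, Y) vertices; enclosed area = 31.81 mm².

31.81 mm²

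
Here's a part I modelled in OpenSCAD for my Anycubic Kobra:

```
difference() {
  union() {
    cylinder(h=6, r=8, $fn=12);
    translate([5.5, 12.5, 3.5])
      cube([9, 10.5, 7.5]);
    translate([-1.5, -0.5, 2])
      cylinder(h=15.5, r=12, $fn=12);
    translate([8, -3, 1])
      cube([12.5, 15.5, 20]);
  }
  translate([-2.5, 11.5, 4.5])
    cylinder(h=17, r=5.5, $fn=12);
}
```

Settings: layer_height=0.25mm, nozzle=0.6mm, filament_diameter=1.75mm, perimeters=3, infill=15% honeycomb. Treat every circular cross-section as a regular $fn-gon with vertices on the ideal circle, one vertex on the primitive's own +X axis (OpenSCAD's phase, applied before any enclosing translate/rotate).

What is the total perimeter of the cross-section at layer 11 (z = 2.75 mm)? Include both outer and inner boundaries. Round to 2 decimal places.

109.26 mm

At z = 2.75 mm: the r=8 cylinder gives a regular 12-gon of circumradius 8 (constant along its height) (perimeter = 2·12·8.000·sin(180°/12) = 49.69 mm); the cube at (5.5, 12.5) does not reach this height (z outside [3.5, 11]); the r=12 cylinder at (-1.5, -0.5) gives a regular 12-gon of circumradius 12 (constant along its height) (perimeter = 2·12·12.000·sin(180°/12) = 74.54 mm); the cube at (8, -3) (footprint 12.5×15.5) is included at this height (perimeter 56.00 mm); Combining (union): the regions partially overlap (shared area 207.99 mm²), so the edge portions inside another operand are dropped and the merged outline is re-measured after clipping — boundary = 109.26 mm; the cylinder at (-2.5, 11.5) is not intersected at this z (z outside [4.5, 21.5]); After the difference (first − rest): none of the subtracted shapes is present at this height, so that combined region is unchanged — boundary = 109.26 mm. Overall, the cross-section is a single solid region. Total boundary length (outer) = 109.26 mm.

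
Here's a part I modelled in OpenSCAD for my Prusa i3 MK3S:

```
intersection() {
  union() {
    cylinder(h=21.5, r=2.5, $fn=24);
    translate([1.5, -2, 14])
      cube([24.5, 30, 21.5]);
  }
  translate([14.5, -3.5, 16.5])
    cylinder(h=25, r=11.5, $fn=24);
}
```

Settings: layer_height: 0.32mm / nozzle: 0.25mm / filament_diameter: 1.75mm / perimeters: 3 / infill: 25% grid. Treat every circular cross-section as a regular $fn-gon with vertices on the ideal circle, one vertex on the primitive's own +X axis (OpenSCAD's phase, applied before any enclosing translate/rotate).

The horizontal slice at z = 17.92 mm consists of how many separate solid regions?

At z = 17.92 mm: the cylinder: section is a regular 24-gon, circumradius r=2.5; the 24.5×30 cube at (1.5, -2) contributes its full rectangle; Combining (union): the regions partially overlap (shared area 2.73 mm²), so overlapping operands fuse into one piece — 1 connected region; the r=11.5 cylinder at (14.5, -3.5) contributes a regular 24-gon of circumradius 11.5; Taking the intersection: the r=11.5 cylinder at (14.5, -3.5) partially overlaps the result so far; clipping to the common part keeps 171.17 mm² — 1 connected region. The result has 1 disconnected region.

1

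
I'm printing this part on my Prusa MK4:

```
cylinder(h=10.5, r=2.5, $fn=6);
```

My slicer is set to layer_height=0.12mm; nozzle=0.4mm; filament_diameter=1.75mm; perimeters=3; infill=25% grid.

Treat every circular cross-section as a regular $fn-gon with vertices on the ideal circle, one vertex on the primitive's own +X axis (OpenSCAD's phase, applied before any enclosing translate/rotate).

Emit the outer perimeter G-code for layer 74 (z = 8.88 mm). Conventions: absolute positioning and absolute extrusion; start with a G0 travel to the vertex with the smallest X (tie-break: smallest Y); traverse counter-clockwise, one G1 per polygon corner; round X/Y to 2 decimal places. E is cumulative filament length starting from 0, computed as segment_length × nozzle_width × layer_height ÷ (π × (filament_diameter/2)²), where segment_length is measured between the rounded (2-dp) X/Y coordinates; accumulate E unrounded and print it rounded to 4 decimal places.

G0 X-2.50 Y0.00 Z8.88
G1 X-1.25 Y-2.17 E0.0500
G1 X1.25 Y-2.17 E0.0999
G1 X2.50 Y0.00 E0.1498
G1 X1.25 Y2.17 E0.1998
G1 X-1.25 Y2.17 E0.2497
G1 X-2.50 Y0.00 E0.2997

At z = 8.88 mm: the r=2.5 cylinder contributes a regular 6-gon of circumradius 2.5. The outline is a single polygon with 6 vertices. Extrusion per mm of travel: 0.4 × 0.12 / (π × 0.875²) = 0.019956. Accumulating E over each segment gives final E = 0.2997.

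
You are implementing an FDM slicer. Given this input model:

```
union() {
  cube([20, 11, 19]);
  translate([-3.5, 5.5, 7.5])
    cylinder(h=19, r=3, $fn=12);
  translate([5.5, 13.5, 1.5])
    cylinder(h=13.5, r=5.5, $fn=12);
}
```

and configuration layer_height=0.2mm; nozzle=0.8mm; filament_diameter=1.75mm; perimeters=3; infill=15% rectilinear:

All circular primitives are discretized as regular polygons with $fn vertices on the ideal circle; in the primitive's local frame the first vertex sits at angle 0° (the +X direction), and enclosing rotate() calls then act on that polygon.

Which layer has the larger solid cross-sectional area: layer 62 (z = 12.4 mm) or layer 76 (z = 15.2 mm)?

Layer 62 (z = 12.4): the 20×11 cube contributes its full rectangle (area 220.00 mm²); the r=3 cylinder at (-3.5, 5.5) gives a regular 12-gon of circumradius 3 (constant along its height) (area = (12/2)·3.000²·sin(360°/12) = 27.00 mm²); the cylinder at (5.5, 13.5): section is a regular 12-gon, circumradius r=5.5 (area = (12/2)·5.500²·sin(360°/12) = 90.75 mm²); Taking the union: the regions partially overlap — summed areas 337.75 mm² minus the doubly-counted overlap 19.55 mm² gives 318.20 mm² — area = 318.20 mm². So its area = 318.20 mm². Layer 76 (z = 15.2): the cube is present — its section is the full 20×11 rectangle (area 220.00 mm²); the r=3 cylinder at (-3.5, 5.5) contributes a regular 12-gon of circumradius 3 (area = (12/2)·3.000²·sin(360°/12) = 27.00 mm²); the cylinder at (5.5, 13.5) is not intersected at this z (z outside [1.5, 15]); Combining (union): the 2 present regions are separate (no shared area or edge), so areas and boundary lengths simply add and each stays a separate island — area = 247.00 mm². So its area = 247.00 mm². Layer 62 is larger (318.20 vs 247.00 mm²).

layer 62 (z = 12.4 mm)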